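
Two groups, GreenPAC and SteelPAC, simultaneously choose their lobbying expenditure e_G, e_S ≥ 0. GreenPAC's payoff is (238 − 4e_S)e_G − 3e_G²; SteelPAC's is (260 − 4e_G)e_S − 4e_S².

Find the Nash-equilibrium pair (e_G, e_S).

Expanding GreenPAC's payoff: 238e_G − 4e_Se_G − 3e_G².
∂π/∂e_G = 238 − 4e_S − 6e_G = 0, so e_G = 119/3 − (2/3)e_S.
Likewise for SteelPAC: e_S = 32.5 − 0.5e_G.
Plugging e_S into GreenPAC's best response: e_G = 119/3 − (2/3)(32.5 − 0.5e_G) ⇒ (2/3)e_G = 18, so e_G = 27.
Then e_S = 32.5 − 0.5·27 = 19.

27, 19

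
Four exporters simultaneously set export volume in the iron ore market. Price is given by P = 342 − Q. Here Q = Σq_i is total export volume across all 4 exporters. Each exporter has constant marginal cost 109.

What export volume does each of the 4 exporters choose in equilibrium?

46.6

A representative exporter's profit is π_i = q_i(342 − Q) − 109q_i, with Q = q_i + Σ_{j≠i} q_j.
First-order condition: 233 − 2q_i − Σ_{j≠i} q_j = 0.
In a symmetric equilibrium every exporter chooses the same q, so Σ_{j≠i} q_j = 3q. The condition becomes 233 − 5q = 0, giving q = 233/5 = 46.6.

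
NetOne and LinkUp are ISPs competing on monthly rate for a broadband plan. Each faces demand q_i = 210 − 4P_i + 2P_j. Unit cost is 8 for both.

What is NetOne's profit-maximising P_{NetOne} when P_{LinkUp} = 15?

NetOne's profit: π = (P_{NetOne} − 8)(210 − 4P_{NetOne} + 2P_{LinkUp}).
∂π/∂P_{NetOne} = 242 − 8P_{NetOne} + 2P_{LinkUp} = 0 ⇒ P_{NetOne} = 30.25 + 0.25P_{LinkUp}.
At P_{LinkUp} = 15: P_{NetOne} = 30.25 + 0.25·15 = 34.

34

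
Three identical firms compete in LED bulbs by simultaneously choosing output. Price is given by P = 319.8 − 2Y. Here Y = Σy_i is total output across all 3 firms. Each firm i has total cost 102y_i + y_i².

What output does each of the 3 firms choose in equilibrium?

A representative firm's profit is π_i = y_i(319.8 − 2Y) − 102y_i − y_i², with Y = y_i + Σ_{j≠i} y_j.
First-order condition: 217.8 − 6y_i − 2Σ_{j≠i} y_j = 0.
In a symmetric equilibrium every firm chooses the same y, so Σ_{j≠i} y_j = 2y. The condition becomes 217.8 − 10y = 0, giving y = 217.8/10 = 21.78.

21.78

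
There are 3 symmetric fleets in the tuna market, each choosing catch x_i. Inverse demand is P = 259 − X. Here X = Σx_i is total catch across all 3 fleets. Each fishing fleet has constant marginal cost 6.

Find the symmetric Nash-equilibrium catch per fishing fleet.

63.25

A representative fishing fleet's profit is π_i = x_i(259 − X) − 6x_i, with X = x_i + Σ_{j≠i} x_j.
First-order condition: 253 − 2x_i − Σ_{j≠i} x_j = 0.
Imposing symmetry (x_j = x for all j) turns Σ_{j≠i} x_j into 2x, so 253 = 4x and x = 63.25.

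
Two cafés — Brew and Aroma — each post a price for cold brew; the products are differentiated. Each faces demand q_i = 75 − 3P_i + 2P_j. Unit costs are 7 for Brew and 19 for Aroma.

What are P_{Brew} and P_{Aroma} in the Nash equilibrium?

Brew's profit: π = (P_{Brew} − 7)(75 − 3P_{Brew} + 2P_{Aroma}).
∂π/∂P_{Brew} = 96 − 6P_{Brew} + 2P_{Aroma} = 0 ⇒ P_{Brew} = 16 + (1/3)P_{Aroma}.
Similarly P_{Aroma} = 22 + (1/3)P_{Brew}.
Solving the two reaction functions simultaneously: (1 − (1/3)(1/3))P_{Brew} = 16 + (1/3)·22, so (8/9)P_{Brew} = 70/3 and P_{Brew} = 26.25.
Then P_{Aroma} = 22 + (1/3)·26.25 = 30.75.

26.25, 30.75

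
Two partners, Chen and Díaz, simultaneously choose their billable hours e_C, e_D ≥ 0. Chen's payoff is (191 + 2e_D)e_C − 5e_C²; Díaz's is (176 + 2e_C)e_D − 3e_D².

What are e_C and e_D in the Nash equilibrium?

Expanding Chen's payoff: 191e_C + 2e_De_C − 5e_C².
∂π/∂e_C = 191 + 2e_D − 10e_C = 0, so e_C = 19.1 + 0.2e_D.
Likewise for Díaz: e_D = 88/3 + (1/3)e_C.
Plugging e_D into Chen's best response: e_C = 19.1 + 0.2(88/3 + (1/3)e_C) ⇒ (14/15)e_C = 749/30, so e_C = 26.75.
Then e_D = 88/3 + (1/3)·26.75 = 38.25.

26.75, 38.25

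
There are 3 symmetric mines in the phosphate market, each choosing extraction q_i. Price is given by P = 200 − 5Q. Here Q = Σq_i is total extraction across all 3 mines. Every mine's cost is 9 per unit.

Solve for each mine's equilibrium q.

A representative mine's profit is π_i = q_i(200 − 5Q) − 9q_i, with Q = q_i + Σ_{j≠i} q_j.
First-order condition: 191 − 10q_i − 5Σ_{j≠i} q_j = 0.
Imposing symmetry (q_j = q for all j) turns Σ_{j≠i} q_j into 2q, so 191 = 20q and q = 9.55.

9.55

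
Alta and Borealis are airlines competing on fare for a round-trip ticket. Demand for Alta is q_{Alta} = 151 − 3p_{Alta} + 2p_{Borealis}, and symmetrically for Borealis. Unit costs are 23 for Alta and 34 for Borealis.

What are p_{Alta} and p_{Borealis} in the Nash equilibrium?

Alta's profit: π = (p_{Alta} − 23)(151 − 3p_{Alta} + 2p_{Borealis}).
∂π/∂p_{Alta} = 220 − 6p_{Alta} + 2p_{Borealis} = 0 ⇒ p_{Alta} = 110/3 + (1/3)p_{Borealis}.
Similarly p_{Borealis} = 253/6 + (1/3)p_{Alta}.
Solving the two reaction functions simultaneously: (1 − (1/3)(1/3))p_{Alta} = 110/3 + (1/3)·(253/6), so (8/9)p_{Alta} = 913/18 and p_{Alta} = 57.0625.
Then p_{Borealis} = 253/6 + (1/3)·57.0625 = 61.1875.

57.0625, 61.1875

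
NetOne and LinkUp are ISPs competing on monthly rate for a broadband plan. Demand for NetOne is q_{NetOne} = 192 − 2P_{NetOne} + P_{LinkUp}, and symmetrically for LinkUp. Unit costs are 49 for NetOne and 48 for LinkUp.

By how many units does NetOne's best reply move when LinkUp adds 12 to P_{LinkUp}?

NetOne's profit: π = (P_{NetOne} − 49)(192 − 2P_{NetOne} + P_{LinkUp}).
∂π/∂P_{NetOne} = 290 − 4P_{NetOne} + P_{LinkUp} = 0 ⇒ P_{NetOne} = 72.5 + 0.25P_{LinkUp}.
The reaction-function slope is 0.25, so a 12-unit rise in P_{LinkUp} moves P_{NetOne} by 0.25 × 12 = 3. NetOne's best response rises — the actions are strategic complements.

3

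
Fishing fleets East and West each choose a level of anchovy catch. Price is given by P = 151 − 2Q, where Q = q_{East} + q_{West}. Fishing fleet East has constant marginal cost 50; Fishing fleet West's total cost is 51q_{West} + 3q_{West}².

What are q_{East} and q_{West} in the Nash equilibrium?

Fishing fleet East's profit: π = q_{East}(151 − 2(q_{East} + q_{West})) − 50q_{East}.
∂π/∂q_{East} = 101 − 4q_{East} − 2q_{West} = 0, so q_{East} = 25.25 − 0.5q_{West}.
For West: ∂π/∂q_{West} = 100 − 10q_{West} − 2q_{East} = 0 ⇒ q_{West} = 10 − 0.2q_{East}.
Substituting the second reaction function into the first: q_{East} = 25.25 − 0.5(10 − 0.2q_{East}), which gives 0.9q_{East} = 20.25 ⇒ q_{East} = 22.5.
Then q_{West} = 10 − 0.2·22.5 = 5.5.

22.5, 5.5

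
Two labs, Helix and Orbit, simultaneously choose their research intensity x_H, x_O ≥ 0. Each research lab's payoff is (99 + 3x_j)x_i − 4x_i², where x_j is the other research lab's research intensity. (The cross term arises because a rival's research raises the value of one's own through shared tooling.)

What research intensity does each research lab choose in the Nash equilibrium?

Helix's payoff is (99 + 3x_O)x_H − 4x_H².
∂π/∂x_H = 99 + 3x_O − 8x_H = 0, so x_H = 12.375 + 0.375x_O.
By symmetry x_O = x_H; substituting into the reaction function, 0.625x_H = 12.375 and x_H = 19.8.

19.8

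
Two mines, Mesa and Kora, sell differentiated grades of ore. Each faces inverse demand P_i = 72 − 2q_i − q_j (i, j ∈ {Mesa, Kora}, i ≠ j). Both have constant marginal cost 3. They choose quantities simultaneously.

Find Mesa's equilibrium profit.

Mine Mesa's profit: π = q_{Mesa}(72 − 2q_{Mesa} − q_{Kora}) − 3q_{Mesa}.
∂π/∂q_{Mesa} = 69 − 4q_{Mesa} − q_{Kora} = 0 ⇒ q_{Mesa} = 17.25 − 0.25q_{Kora}.
By symmetry q_{Kora} = q_{Mesa}; substituting into the reaction function, 1.25q_{Mesa} = 17.25 and q_{Mesa} = 13.8.
P_{Mesa} = 72 − 2·13.8 − 13.8 = 30.6.
Profit = (30.6 − 3)·13.8 = 380.88.

380.88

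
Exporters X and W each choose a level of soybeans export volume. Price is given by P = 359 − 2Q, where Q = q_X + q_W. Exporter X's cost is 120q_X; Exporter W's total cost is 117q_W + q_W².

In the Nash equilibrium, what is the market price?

215

Exporter X's profit: π = q_X(359 − 2(q_X + q_W)) − 120q_X.
∂π/∂q_X = 239 − 4q_X − 2q_W = 0, so q_X = 59.75 − 0.5q_W.
For W: ∂π/∂q_W = 242 − 6q_W − 2q_X = 0 ⇒ q_W = 121/3 − (1/3)q_X.
Plugging q_W into X's best response: q_X = 59.75 − 0.5(121/3 − (1/3)q_X) ⇒ (5/6)q_X = 475/12, so q_X = 47.5.
Then q_W = 121/3 − (1/3)·47.5 = 24.5.
Equilibrium price: P = 359 − 2·72 = 215.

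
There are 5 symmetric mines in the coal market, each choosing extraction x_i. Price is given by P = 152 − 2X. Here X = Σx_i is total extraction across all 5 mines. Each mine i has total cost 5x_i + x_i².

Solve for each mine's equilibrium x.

10.5

A representative mine's profit is π_i = x_i(152 − 2X) − 5x_i − x_i², with X = x_i + Σ_{j≠i} x_j.
First-order condition: 147 − 6x_i − 2Σ_{j≠i} x_j = 0.
Imposing symmetry (x_j = x for all j) turns Σ_{j≠i} x_j into 4x, so 147 = 14x and x = 10.5.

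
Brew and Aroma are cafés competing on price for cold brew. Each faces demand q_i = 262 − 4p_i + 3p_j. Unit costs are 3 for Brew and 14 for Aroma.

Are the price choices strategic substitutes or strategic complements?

strategic complements

Brew's profit: π = (p_{Brew} − 3)(262 − 4p_{Brew} + 3p_{Aroma}).
∂π/∂p_{Brew} = 274 − 8p_{Brew} + 3p_{Aroma} = 0 ⇒ p_{Brew} = 34.25 + 0.375p_{Aroma}.
The best-response slope dp_{Brew}/dp_{Aroma} = 0.375 > 0: the reaction function is upward-sloping, so the choices are strategic complements.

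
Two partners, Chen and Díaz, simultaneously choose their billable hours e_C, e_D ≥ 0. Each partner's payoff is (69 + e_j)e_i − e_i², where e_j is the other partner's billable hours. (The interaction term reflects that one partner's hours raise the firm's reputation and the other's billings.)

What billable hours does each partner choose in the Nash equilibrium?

69

Chen's payoff is (69 + e_D)e_C − e_C².
∂π/∂e_C = 69 + e_D − 2e_C = 0, so e_C = 34.5 + 0.5e_D.
The game is symmetric, so in equilibrium e_D = e_C: the reaction function gives 0.5e_C = 34.5, hence e_C = 69.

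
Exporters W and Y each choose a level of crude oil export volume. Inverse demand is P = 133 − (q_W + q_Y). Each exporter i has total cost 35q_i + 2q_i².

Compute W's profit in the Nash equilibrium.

Exporter W's profit: π = q_W(133 − (q_W + q_Y)) − 35q_W − 2q_W².
∂π/∂q_W = 98 − 6q_W − q_Y = 0, so q_W = 49/3 − (1/6)q_Y.
By symmetry q_Y = q_W; substituting into the reaction function, (7/6)q_W = 49/3 and q_W = 14.
Price P = 133 − 28 = 105.
W's profit: (105 − 35)·14 − 2(14)² = 588.

588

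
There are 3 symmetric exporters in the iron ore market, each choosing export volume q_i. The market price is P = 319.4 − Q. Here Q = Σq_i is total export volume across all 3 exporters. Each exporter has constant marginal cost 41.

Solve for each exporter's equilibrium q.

A representative exporter's profit is π_i = q_i(319.4 − Q) − 41q_i, with Q = q_i + Σ_{j≠i} q_j.
First-order condition: 278.4 − 2q_i − Σ_{j≠i} q_j = 0.
Imposing symmetry (q_j = q for all j) turns Σ_{j≠i} q_j into 2q, so 278.4 = 4q and q = 69.6.

69.6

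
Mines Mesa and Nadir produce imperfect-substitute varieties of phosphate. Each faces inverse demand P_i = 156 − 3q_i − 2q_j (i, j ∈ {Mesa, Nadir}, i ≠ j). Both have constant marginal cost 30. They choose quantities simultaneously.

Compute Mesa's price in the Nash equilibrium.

77.25

Mine Mesa's profit: π = q_{Mesa}(156 − 3q_{Mesa} − 2q_{Nadir}) − 30q_{Mesa}.
∂π/∂q_{Mesa} = 126 − 6q_{Mesa} − 2q_{Nadir} = 0 ⇒ q_{Mesa} = 21 − (1/3)q_{Nadir}.
By symmetry q_{Nadir} = q_{Mesa}; substituting into the reaction function, (4/3)q_{Mesa} = 21 and q_{Mesa} = 15.75.
P_{Mesa} = 156 − 3·15.75 − 2·15.75 = 77.25.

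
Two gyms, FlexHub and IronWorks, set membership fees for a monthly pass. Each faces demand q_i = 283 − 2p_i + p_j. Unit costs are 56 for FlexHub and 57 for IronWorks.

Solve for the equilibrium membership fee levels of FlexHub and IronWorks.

FlexHub's profit: π = (p_{FlexHub} − 56)(283 − 2p_{FlexHub} + p_{IronWorks}).
∂π/∂p_{FlexHub} = 395 − 4p_{FlexHub} + p_{IronWorks} = 0 ⇒ p_{FlexHub} = 98.75 + 0.25p_{IronWorks}.
Similarly p_{IronWorks} = 99.25 + 0.25p_{FlexHub}.
Plugging p_{IronWorks} into FlexHub's best response: p_{FlexHub} = 98.75 + 0.25(99.25 + 0.25p_{FlexHub}) ⇒ 0.9375p_{FlexHub} = 123.5625, so p_{FlexHub} = 131.8.
Then p_{IronWorks} = 99.25 + 0.25·131.8 = 132.2.

131.8, 132.2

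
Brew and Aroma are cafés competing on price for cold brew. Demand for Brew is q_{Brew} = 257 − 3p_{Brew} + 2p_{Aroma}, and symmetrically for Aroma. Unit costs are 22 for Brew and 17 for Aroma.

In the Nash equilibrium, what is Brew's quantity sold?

Brew's profit: π = (p_{Brew} − 22)(257 − 3p_{Brew} + 2p_{Aroma}).
∂π/∂p_{Brew} = 323 − 6p_{Brew} + 2p_{Aroma} = 0 ⇒ p_{Brew} = 323/6 + (1/3)p_{Aroma}.
Similarly p_{Aroma} = 154/3 + (1/3)p_{Brew}.
Solving the two reaction functions simultaneously: (1 − (1/3)(1/3))p_{Brew} = 323/6 + (1/3)·(154/3), so (8/9)p_{Brew} = 1277/18 and p_{Brew} = 79.8125.
Then p_{Aroma} = 154/3 + (1/3)·79.8125 = 77.9375.
q_{Brew} = 257 − 3·79.8125 + 2·77.9375 = 173.4375.

173.4375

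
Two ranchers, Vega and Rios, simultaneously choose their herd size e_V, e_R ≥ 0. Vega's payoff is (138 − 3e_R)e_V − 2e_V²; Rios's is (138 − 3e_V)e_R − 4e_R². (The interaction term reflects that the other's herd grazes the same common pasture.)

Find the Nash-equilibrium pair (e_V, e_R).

30, 6

Expanding Vega's payoff: 138e_V − 3e_Re_V − 2e_V².
∂π/∂e_V = 138 − 3e_R − 4e_V = 0, so e_V = 34.5 − 0.75e_R.
Likewise for Rios: e_R = 17.25 − 0.375e_V.
Plugging e_R into Vega's best response: e_V = 34.5 − 0.75(17.25 − 0.375e_V) ⇒ (23/32)e_V = 21.5625, so e_V = 30.
Then e_R = 17.25 − 0.375·30 = 6.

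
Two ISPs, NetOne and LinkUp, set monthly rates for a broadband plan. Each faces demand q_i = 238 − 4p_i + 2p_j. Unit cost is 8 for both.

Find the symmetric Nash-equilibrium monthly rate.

45

NetOne's profit: π = (p_{NetOne} − 8)(238 − 4p_{NetOne} + 2p_{LinkUp}).
∂π/∂p_{NetOne} = 270 − 8p_{NetOne} + 2p_{LinkUp} = 0 ⇒ p_{NetOne} = 33.75 + 0.25p_{LinkUp}.
Setting p_{NetOne} = p_{LinkUp} in the reaction function: p_{NetOne} = 33.75 + 0.25p_{NetOne}, so p_{NetOne} = 33.75 / 0.75 = 45.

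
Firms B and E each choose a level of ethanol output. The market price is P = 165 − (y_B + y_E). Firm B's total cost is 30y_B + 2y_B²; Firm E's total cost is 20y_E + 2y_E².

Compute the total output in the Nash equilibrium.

40

Firm B's profit: π = y_B(165 − (y_B + y_E)) − 30y_B − 2y_B².
∂π/∂y_B = 135 − 6y_B − y_E = 0, so y_B = 22.5 − (1/6)y_E.
By the same steps for E: y_E = 145/6 − (1/6)y_B.
Solving the two reaction functions simultaneously: (1 − (−1/6)(−1/6))y_B = 22.5 − (1/6)·(145/6), so (35/36)y_B = 665/36 and y_B = 19.
Then y_E = 145/6 − (1/6)·19 = 21.
Total output: 19 + 21 = 40.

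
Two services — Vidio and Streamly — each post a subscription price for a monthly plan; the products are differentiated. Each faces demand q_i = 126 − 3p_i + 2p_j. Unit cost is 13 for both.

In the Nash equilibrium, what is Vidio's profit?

Vidio's profit: π = (p_{Vidio} − 13)(126 − 3p_{Vidio} + 2p_{Streamly}).
∂π/∂p_{Vidio} = 165 − 6p_{Vidio} + 2p_{Streamly} = 0 ⇒ p_{Vidio} = 27.5 + (1/3)p_{Streamly}.
By symmetry p_{Streamly} = p_{Vidio}; substituting into the reaction function, (2/3)p_{Vidio} = 27.5 and p_{Vidio} = 41.25.
q_{Vidio} = 126 − 3·41.25 + 2·41.25 = 84.75.
Profit = (41.25 − 13)·84.75 = 2394.1875.

2394.1875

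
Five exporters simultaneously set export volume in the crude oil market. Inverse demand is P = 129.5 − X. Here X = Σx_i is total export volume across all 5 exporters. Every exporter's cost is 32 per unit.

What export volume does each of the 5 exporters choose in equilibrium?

16.25

A representative exporter's profit is π_i = x_i(129.5 − X) − 32x_i, with X = x_i + Σ_{j≠i} x_j.
First-order condition: 97.5 − 2x_i − Σ_{j≠i} x_j = 0.
In a symmetric equilibrium every exporter chooses the same x, so Σ_{j≠i} x_j = 4x. The condition becomes 97.5 − 6x = 0, giving x = 97.5/6 = 16.25.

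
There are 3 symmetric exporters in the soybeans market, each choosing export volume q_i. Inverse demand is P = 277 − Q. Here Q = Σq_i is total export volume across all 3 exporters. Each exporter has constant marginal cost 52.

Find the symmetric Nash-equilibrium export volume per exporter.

A representative exporter's profit is π_i = q_i(277 − Q) − 52q_i, with Q = q_i + Σ_{j≠i} q_j.
First-order condition: 225 − 2q_i − Σ_{j≠i} q_j = 0.
In a symmetric equilibrium every exporter chooses the same q, so Σ_{j≠i} q_j = 2q. The condition becomes 225 − 4q = 0, giving q = 225/4 = 56.25.

56.25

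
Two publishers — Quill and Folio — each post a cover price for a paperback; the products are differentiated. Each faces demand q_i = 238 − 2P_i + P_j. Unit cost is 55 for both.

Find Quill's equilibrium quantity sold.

Quill's profit: π = (P_{Quill} − 55)(238 − 2P_{Quill} + P_{Folio}).
∂π/∂P_{Quill} = 348 − 4P_{Quill} + P_{Folio} = 0 ⇒ P_{Quill} = 87 + 0.25P_{Folio}.
By symmetry P_{Folio} = P_{Quill}; substituting into the reaction function, 0.75P_{Quill} = 87 and P_{Quill} = 116.
q_{Quill} = 238 − 2·116 + 116 = 122.

122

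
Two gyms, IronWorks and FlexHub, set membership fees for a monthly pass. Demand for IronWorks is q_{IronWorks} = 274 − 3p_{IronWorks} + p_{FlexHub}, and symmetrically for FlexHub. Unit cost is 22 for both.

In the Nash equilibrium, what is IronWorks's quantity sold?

IronWorks's profit: π = (p_{IronWorks} − 22)(274 − 3p_{IronWorks} + p_{FlexHub}).
∂π/∂p_{IronWorks} = 340 − 6p_{IronWorks} + p_{FlexHub} = 0 ⇒ p_{IronWorks} = 170/3 + (1/6)p_{FlexHub}.
The game is symmetric, so in equilibrium p_{FlexHub} = p_{IronWorks}: the reaction function gives (5/6)p_{IronWorks} = 170/3, hence p_{IronWorks} = 68.
q_{IronWorks} = 274 − 3·68 + 68 = 138.

138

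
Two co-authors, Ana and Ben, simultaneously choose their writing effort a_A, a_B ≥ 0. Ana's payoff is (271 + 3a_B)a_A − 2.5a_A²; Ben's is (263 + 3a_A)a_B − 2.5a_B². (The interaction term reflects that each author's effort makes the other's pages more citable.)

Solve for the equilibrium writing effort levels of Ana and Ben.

134, 133

Expanding Ana's payoff: 271a_A + 3a_Ba_A − 2.5a_A².
∂π/∂a_A = 271 + 3a_B − 5a_A = 0, so a_A = 54.2 + 0.6a_B.
Likewise for Ben: a_B = 52.6 + 0.6a_A.
Solving the two reaction functions simultaneously: (1 − (0.6)(0.6))a_A = 54.2 + 0.6·52.6, so 0.64a_A = 85.76 and a_A = 134.
Then a_B = 52.6 + 0.6·134 = 133.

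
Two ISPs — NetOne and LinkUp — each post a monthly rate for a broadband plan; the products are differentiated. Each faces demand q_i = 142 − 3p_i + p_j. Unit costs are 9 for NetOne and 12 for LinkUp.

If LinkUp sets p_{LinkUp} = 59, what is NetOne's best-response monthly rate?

NetOne's profit: π = (p_{NetOne} − 9)(142 − 3p_{NetOne} + p_{LinkUp}).
∂π/∂p_{NetOne} = 169 − 6p_{NetOne} + p_{LinkUp} = 0 ⇒ p_{NetOne} = 169/6 + (1/6)p_{LinkUp}.
At p_{LinkUp} = 59: p_{NetOne} = 169/6 + (1/6)·59 = 38.

38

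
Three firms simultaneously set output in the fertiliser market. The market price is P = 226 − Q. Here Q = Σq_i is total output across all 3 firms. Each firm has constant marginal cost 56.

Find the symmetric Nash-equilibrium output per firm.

A representative firm's profit is π_i = q_i(226 − Q) − 56q_i, with Q = q_i + Σ_{j≠i} q_j.
First-order condition: 170 − 2q_i − Σ_{j≠i} q_j = 0.
With identical firms, set every q_j = q: then 170 − 2q − 2q = 0, i.e. q = 170/4 = 42.5.

42.5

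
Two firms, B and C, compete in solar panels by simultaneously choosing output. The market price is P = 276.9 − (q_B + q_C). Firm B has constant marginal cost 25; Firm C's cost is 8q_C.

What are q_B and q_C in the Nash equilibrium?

78.3, 95.3

Firm B's profit: π = q_B(276.9 − (q_B + q_C)) − 25q_B.
∂π/∂q_B = 251.9 − 2q_B − q_C = 0, so q_B = 125.95 − 0.5q_C.
By the same steps for C: q_C = 134.45 − 0.5q_B.
Substituting the second reaction function into the first: q_B = 125.95 − 0.5(134.45 − 0.5q_B), which gives 0.75q_B = 58.725 ⇒ q_B = 78.3.
Then q_C = 134.45 − 0.5·78.3 = 95.3.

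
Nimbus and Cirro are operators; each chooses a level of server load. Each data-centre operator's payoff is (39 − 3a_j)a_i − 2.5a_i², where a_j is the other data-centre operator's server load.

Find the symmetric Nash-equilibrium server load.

Nimbus's payoff is (39 − 3a_C)a_N − 2.5a_N².
∂π/∂a_N = 39 − 3a_C − 5a_N = 0, so a_N = 7.8 − 0.6a_C.
Setting a_N = a_C in the reaction function: a_N = 7.8 − 0.6a_N, so a_N = 7.8 / 1.6 = 4.875.

4.875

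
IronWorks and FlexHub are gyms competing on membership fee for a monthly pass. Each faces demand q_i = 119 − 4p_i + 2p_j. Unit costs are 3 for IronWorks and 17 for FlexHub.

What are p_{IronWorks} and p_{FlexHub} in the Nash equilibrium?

23.7, 29.3

IronWorks's profit: π = (p_{IronWorks} − 3)(119 − 4p_{IronWorks} + 2p_{FlexHub}).
∂π/∂p_{IronWorks} = 131 − 8p_{IronWorks} + 2p_{FlexHub} = 0 ⇒ p_{IronWorks} = 16.375 + 0.25p_{FlexHub}.
Similarly p_{FlexHub} = 23.375 + 0.25p_{IronWorks}.
Plugging p_{FlexHub} into IronWorks's best response: p_{IronWorks} = 16.375 + 0.25(23.375 + 0.25p_{IronWorks}) ⇒ 0.9375p_{IronWorks} = 711/32, so p_{IronWorks} = 23.7.
Then p_{FlexHub} = 23.375 + 0.25·23.7 = 29.3.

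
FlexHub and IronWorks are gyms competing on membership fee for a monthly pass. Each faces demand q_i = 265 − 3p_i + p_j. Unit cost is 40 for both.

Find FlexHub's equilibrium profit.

FlexHub's profit: π = (p_{FlexHub} − 40)(265 − 3p_{FlexHub} + p_{IronWorks}).
∂π/∂p_{FlexHub} = 385 − 6p_{FlexHub} + p_{IronWorks} = 0 ⇒ p_{FlexHub} = 385/6 + (1/6)p_{IronWorks}.
Setting p_{FlexHub} = p_{IronWorks} in the reaction function: p_{FlexHub} = 385/6 + (1/6)p_{FlexHub}, so p_{FlexHub} = (385/6) / (5/6) = 77.
q_{FlexHub} = 265 − 3·77 + 77 = 111.
Profit = (77 − 40)·111 = 4107.

4107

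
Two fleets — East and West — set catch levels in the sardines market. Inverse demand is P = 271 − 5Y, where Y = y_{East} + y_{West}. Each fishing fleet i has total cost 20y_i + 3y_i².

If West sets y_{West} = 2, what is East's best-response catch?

15.0625

Fishing fleet East's profit: π = y_{East}(271 − 5(y_{East} + y_{West})) − 20y_{East} − 3y_{East}².
∂π/∂y_{East} = 251 − 16y_{East} − 5y_{West} = 0, so y_{East} = 15.6875 − 0.3125y_{West}.
At y_{West} = 2: y_{East} = 15.6875 − 0.3125·2 = 15.0625.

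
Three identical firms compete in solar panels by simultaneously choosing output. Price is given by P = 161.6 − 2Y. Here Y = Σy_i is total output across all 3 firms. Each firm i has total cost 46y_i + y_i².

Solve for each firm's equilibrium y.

11.56

A representative firm's profit is π_i = y_i(161.6 − 2Y) − 46y_i − y_i², with Y = y_i + Σ_{j≠i} y_j.
First-order condition: 115.6 − 6y_i − 2Σ_{j≠i} y_j = 0.
In a symmetric equilibrium every firm chooses the same y, so Σ_{j≠i} y_j = 2y. The condition becomes 115.6 − 10y = 0, giving y = 115.6/10 = 11.56.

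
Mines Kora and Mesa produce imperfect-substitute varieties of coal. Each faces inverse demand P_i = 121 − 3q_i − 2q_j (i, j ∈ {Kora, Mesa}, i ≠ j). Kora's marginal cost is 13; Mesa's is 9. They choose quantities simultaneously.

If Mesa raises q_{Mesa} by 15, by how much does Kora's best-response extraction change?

-5

Mine Kora's profit: π = q_{Kora}(121 − 3q_{Kora} − 2q_{Mesa}) − 13q_{Kora}.
∂π/∂q_{Kora} = 108 − 6q_{Kora} − 2q_{Mesa} = 0 ⇒ q_{Kora} = 18 − (1/3)q_{Mesa}.
The reaction-function slope is −1/3, so a 15-unit rise in q_{Mesa} moves q_{Kora} by −1/3 × 15 = −5. Kora's best response falls — the actions are strategic substitutes.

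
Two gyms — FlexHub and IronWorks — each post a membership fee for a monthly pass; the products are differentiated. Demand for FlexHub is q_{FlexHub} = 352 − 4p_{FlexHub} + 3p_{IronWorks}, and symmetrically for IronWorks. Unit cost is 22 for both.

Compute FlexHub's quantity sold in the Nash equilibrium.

FlexHub's profit: π = (p_{FlexHub} − 22)(352 − 4p_{FlexHub} + 3p_{IronWorks}).
∂π/∂p_{FlexHub} = 440 − 8p_{FlexHub} + 3p_{IronWorks} = 0 ⇒ p_{FlexHub} = 55 + 0.375p_{IronWorks}.
The game is symmetric, so in equilibrium p_{IronWorks} = p_{FlexHub}: the reaction function gives 0.625p_{FlexHub} = 55, hence p_{FlexHub} = 88.
q_{FlexHub} = 352 − 4·88 + 3·88 = 264.

264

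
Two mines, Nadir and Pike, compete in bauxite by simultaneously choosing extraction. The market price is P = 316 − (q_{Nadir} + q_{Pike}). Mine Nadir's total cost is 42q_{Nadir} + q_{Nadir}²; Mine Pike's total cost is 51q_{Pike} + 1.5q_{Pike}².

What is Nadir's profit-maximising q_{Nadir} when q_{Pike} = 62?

53

Mine Nadir's profit: π = q_{Nadir}(316 − (q_{Nadir} + q_{Pike})) − 42q_{Nadir} − q_{Nadir}².
∂π/∂q_{Nadir} = 274 − 4q_{Nadir} − q_{Pike} = 0, so q_{Nadir} = 68.5 − 0.25q_{Pike}.
At q_{Pike} = 62: q_{Nadir} = 68.5 − 0.25·62 = 53.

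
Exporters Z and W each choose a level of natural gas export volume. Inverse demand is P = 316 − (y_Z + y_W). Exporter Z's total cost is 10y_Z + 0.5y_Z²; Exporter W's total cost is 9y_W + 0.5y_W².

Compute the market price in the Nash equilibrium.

Exporter Z's profit: π = y_Z(316 − (y_Z + y_W)) − 10y_Z − 0.5y_Z².
∂π/∂y_Z = 306 − 3y_Z − y_W = 0, so y_Z = 102 − (1/3)y_W.
By the same steps for W: y_W = 307/3 − (1/3)y_Z.
Substituting the second reaction function into the first: y_Z = 102 − (1/3)(307/3 − (1/3)y_Z), which gives (8/9)y_Z = 611/9 ⇒ y_Z = 76.375.
Then y_W = 307/3 − (1/3)·76.375 = 76.875.
Equilibrium price: P = 316 − 153.25 = 162.75.

162.75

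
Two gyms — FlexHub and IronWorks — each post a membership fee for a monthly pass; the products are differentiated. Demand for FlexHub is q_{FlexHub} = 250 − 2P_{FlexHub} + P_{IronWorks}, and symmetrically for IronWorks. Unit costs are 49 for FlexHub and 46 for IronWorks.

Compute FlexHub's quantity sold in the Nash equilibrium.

133.2

FlexHub's profit: π = (P_{FlexHub} − 49)(250 − 2P_{FlexHub} + P_{IronWorks}).
∂π/∂P_{FlexHub} = 348 − 4P_{FlexHub} + P_{IronWorks} = 0 ⇒ P_{FlexHub} = 87 + 0.25P_{IronWorks}.
Similarly P_{IronWorks} = 85.5 + 0.25P_{FlexHub}.
Substituting the second reaction function into the first: P_{FlexHub} = 87 + 0.25(85.5 + 0.25P_{FlexHub}), which gives 0.9375P_{FlexHub} = 108.375 ⇒ P_{FlexHub} = 115.6.
Then P_{IronWorks} = 85.5 + 0.25·115.6 = 114.4.
q_{FlexHub} = 250 − 2·115.6 + 114.4 = 133.2.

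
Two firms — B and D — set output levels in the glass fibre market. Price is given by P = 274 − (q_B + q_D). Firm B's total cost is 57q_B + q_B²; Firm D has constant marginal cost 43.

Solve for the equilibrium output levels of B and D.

29, 101

Firm B's profit: π = q_B(274 − (q_B + q_D)) − 57q_B − q_B².
∂π/∂q_B = 217 − 4q_B − q_D = 0, so q_B = 54.25 − 0.25q_D.
For D: ∂π/∂q_D = 231 − 2q_D − q_B = 0 ⇒ q_D = 115.5 − 0.5q_B.
Substituting the second reaction function into the first: q_B = 54.25 − 0.25(115.5 − 0.5q_B), which gives 0.875q_B = 25.375 ⇒ q_B = 29.
Then q_D = 115.5 − 0.5·29 = 101.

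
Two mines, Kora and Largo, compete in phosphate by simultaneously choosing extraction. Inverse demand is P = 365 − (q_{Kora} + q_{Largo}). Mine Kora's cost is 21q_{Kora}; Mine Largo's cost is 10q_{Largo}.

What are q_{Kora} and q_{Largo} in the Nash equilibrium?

111, 122

Mine Kora's profit: π = q_{Kora}(365 − (q_{Kora} + q_{Largo})) − 21q_{Kora}.
∂π/∂q_{Kora} = 344 − 2q_{Kora} − q_{Largo} = 0, so q_{Kora} = 172 − 0.5q_{Largo}.
By the same steps for Largo: q_{Largo} = 177.5 − 0.5q_{Kora}.
Solving the two reaction functions simultaneously: (1 − (−0.5)(−0.5))q_{Kora} = 172 − 0.5·177.5, so 0.75q_{Kora} = 83.25 and q_{Kora} = 111.
Then q_{Largo} = 177.5 − 0.5·111 = 122.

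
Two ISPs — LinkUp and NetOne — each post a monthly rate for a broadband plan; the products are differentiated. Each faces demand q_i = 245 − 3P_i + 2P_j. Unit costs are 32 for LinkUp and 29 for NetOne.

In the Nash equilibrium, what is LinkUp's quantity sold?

LinkUp's profit: π = (P_{LinkUp} − 32)(245 − 3P_{LinkUp} + 2P_{NetOne}).
∂π/∂P_{LinkUp} = 341 − 6P_{LinkUp} + 2P_{NetOne} = 0 ⇒ P_{LinkUp} = 341/6 + (1/3)P_{NetOne}.
Similarly P_{NetOne} = 166/3 + (1/3)P_{LinkUp}.
Substituting the second reaction function into the first: P_{LinkUp} = 341/6 + (1/3)(166/3 + (1/3)P_{LinkUp}), which gives (8/9)P_{LinkUp} = 1355/18 ⇒ P_{LinkUp} = 84.6875.
Then P_{NetOne} = 166/3 + (1/3)·84.6875 = 83.5625.
q_{LinkUp} = 245 − 3·84.6875 + 2·83.5625 = 158.0625.

158.0625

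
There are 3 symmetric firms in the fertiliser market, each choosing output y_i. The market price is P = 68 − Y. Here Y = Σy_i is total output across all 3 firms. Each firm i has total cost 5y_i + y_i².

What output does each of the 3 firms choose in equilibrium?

A representative firm's profit is π_i = y_i(68 − Y) − 5y_i − y_i², with Y = y_i + Σ_{j≠i} y_j.
First-order condition: 63 − 4y_i − Σ_{j≠i} y_j = 0.
With identical firms, set every y_j = y: then 63 − 4y − 2y = 0, i.e. y = 63/6 = 10.5.

10.5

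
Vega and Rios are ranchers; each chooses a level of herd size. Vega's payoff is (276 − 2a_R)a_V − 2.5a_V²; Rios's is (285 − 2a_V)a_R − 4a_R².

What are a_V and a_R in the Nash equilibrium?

45.5, 24.25

Expanding Vega's payoff: 276a_V − 2a_Ra_V − 2.5a_V².
∂π/∂a_V = 276 − 2a_R − 5a_V = 0, so a_V = 55.2 − 0.4a_R.
Likewise for Rios: a_R = 35.625 − 0.25a_V.
Solving the two reaction functions simultaneously: (1 − (−0.4)(−0.25))a_V = 55.2 − 0.4·35.625, so 0.9a_V = 40.95 and a_V = 45.5.
Then a_R = 35.625 − 0.25·45.5 = 24.25.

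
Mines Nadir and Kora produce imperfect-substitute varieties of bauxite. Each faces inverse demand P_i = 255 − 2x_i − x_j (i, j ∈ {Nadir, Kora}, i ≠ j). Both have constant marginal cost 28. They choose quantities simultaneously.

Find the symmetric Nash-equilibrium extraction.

Mine Nadir's profit: π = x_{Nadir}(255 − 2x_{Nadir} − x_{Kora}) − 28x_{Nadir}.
∂π/∂x_{Nadir} = 227 − 4x_{Nadir} − x_{Kora} = 0 ⇒ x_{Nadir} = 56.75 − 0.25x_{Kora}.
The game is symmetric, so in equilibrium x_{Kora} = x_{Nadir}: the reaction function gives 1.25x_{Nadir} = 56.75, hence x_{Nadir} = 45.4.

45.4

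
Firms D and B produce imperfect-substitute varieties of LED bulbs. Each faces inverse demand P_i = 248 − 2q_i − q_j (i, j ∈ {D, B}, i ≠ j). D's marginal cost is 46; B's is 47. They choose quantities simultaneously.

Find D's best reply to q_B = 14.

47

Firm D's profit: π = q_D(248 − 2q_D − q_B) − 46q_D.
∂π/∂q_D = 202 − 4q_D − q_B = 0 ⇒ q_D = 50.5 − 0.25q_B.
At q_B = 14: q_D = 50.5 − 0.25·14 = 47.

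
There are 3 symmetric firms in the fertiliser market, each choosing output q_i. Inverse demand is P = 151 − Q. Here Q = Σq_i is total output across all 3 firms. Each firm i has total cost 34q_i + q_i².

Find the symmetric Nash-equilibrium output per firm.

19.5

A representative firm's profit is π_i = q_i(151 − Q) − 34q_i − q_i², with Q = q_i + Σ_{j≠i} q_j.
First-order condition: 117 − 4q_i − Σ_{j≠i} q_j = 0.
In a symmetric equilibrium every firm chooses the same q, so Σ_{j≠i} q_j = 2q. The condition becomes 117 − 6q = 0, giving q = 117/6 = 19.5.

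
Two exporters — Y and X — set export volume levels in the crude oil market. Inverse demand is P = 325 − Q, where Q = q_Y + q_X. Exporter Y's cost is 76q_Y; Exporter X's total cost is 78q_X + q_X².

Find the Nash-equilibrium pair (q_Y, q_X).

Exporter Y's profit: π = q_Y(325 − (q_Y + q_X)) − 76q_Y.
∂π/∂q_Y = 249 − 2q_Y − q_X = 0, so q_Y = 124.5 − 0.5q_X.
For X: ∂π/∂q_X = 247 − 4q_X − q_Y = 0 ⇒ q_X = 61.75 − 0.25q_Y.
Substituting the second reaction function into the first: q_Y = 124.5 − 0.5(61.75 − 0.25q_Y), which gives 0.875q_Y = 93.625 ⇒ q_Y = 107.
Then q_X = 61.75 − 0.25·107 = 35.

107, 35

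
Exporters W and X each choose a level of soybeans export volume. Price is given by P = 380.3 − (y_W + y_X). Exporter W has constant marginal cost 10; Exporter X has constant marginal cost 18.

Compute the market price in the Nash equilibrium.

Exporter W's profit: π = y_W(380.3 − (y_W + y_X)) − 10y_W.
∂π/∂y_W = 370.3 − 2y_W − y_X = 0, so y_W = 185.15 − 0.5y_X.
By the same steps for X: y_X = 181.15 − 0.5y_W.
Plugging y_X into W's best response: y_W = 185.15 − 0.5(181.15 − 0.5y_W) ⇒ 0.75y_W = 94.575, so y_W = 126.1.
Then y_X = 181.15 − 0.5·126.1 = 118.1.
Equilibrium price: P = 380.3 − 244.2 = 136.1.

136.1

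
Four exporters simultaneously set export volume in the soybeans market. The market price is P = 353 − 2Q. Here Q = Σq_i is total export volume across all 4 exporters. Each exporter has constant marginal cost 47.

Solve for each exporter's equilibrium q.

30.6

A representative exporter's profit is π_i = q_i(353 − 2Q) − 47q_i, with Q = q_i + Σ_{j≠i} q_j.
First-order condition: 306 − 4q_i − 2Σ_{j≠i} q_j = 0.
With identical exporters, set every q_j = q: then 306 − 4q − 6q = 0, i.e. q = 306/10 = 30.6.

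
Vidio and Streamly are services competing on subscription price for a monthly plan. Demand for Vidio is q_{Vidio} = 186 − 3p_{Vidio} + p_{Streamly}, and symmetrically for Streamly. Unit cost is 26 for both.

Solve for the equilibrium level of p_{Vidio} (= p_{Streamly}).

Vidio's profit: π = (p_{Vidio} − 26)(186 − 3p_{Vidio} + p_{Streamly}).
∂π/∂p_{Vidio} = 264 − 6p_{Vidio} + p_{Streamly} = 0 ⇒ p_{Vidio} = 44 + (1/6)p_{Streamly}.
The game is symmetric, so in equilibrium p_{Streamly} = p_{Vidio}: the reaction function gives (5/6)p_{Vidio} = 44, hence p_{Vidio} = 52.8.

52.8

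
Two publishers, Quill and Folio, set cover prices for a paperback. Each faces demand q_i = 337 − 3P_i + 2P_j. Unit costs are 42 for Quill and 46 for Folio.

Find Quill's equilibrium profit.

Quill's profit: π = (P_{Quill} − 42)(337 − 3P_{Quill} + 2P_{Folio}).
∂π/∂P_{Quill} = 463 − 6P_{Quill} + 2P_{Folio} = 0 ⇒ P_{Quill} = 463/6 + (1/3)P_{Folio}.
Similarly P_{Folio} = 475/6 + (1/3)P_{Quill}.
Substituting the second reaction function into the first: P_{Quill} = 463/6 + (1/3)(475/6 + (1/3)P_{Quill}), which gives (8/9)P_{Quill} = 932/9 ⇒ P_{Quill} = 116.5.
Then P_{Folio} = 475/6 + (1/3)·116.5 = 118.
q_{Quill} = 337 − 3·116.5 + 2·118 = 223.5.
Profit = (116.5 − 42)·223.5 = 16650.75.

16650.75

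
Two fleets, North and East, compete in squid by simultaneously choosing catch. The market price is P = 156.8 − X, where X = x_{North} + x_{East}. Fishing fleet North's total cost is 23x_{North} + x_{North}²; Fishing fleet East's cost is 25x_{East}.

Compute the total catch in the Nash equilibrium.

75.6

Fishing fleet North's profit: π = x_{North}(156.8 − (x_{North} + x_{East})) − 23x_{North} − x_{North}².
∂π/∂x_{North} = 133.8 − 4x_{North} − x_{East} = 0, so x_{North} = 33.45 − 0.25x_{East}.
For East: ∂π/∂x_{East} = 131.8 − 2x_{East} − x_{North} = 0 ⇒ x_{East} = 65.9 − 0.5x_{North}.
Plugging x_{East} into North's best response: x_{North} = 33.45 − 0.25(65.9 − 0.5x_{North}) ⇒ 0.875x_{North} = 16.975, so x_{North} = 19.4.
Then x_{East} = 65.9 − 0.5·19.4 = 56.2.
Total catch: 19.4 + 56.2 = 75.6.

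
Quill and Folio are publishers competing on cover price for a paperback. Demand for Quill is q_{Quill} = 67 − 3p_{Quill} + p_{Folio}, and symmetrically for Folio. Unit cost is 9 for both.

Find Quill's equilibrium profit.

Quill's profit: π = (p_{Quill} − 9)(67 − 3p_{Quill} + p_{Folio}).
∂π/∂p_{Quill} = 94 − 6p_{Quill} + p_{Folio} = 0 ⇒ p_{Quill} = 47/3 + (1/6)p_{Folio}.
The game is symmetric, so in equilibrium p_{Folio} = p_{Quill}: the reaction function gives (5/6)p_{Quill} = 47/3, hence p_{Quill} = 18.8.
q_{Quill} = 67 − 3·18.8 + 18.8 = 29.4.
Profit = (18.8 − 9)·29.4 = 288.12.

288.12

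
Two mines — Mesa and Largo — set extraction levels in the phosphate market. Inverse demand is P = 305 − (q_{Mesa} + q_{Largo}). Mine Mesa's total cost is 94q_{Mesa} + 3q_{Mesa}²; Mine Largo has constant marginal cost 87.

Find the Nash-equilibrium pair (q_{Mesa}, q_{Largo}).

13.6, 102.2

Mine Mesa's profit: π = q_{Mesa}(305 − (q_{Mesa} + q_{Largo})) − 94q_{Mesa} − 3q_{Mesa}².
∂π/∂q_{Mesa} = 211 − 8q_{Mesa} − q_{Largo} = 0, so q_{Mesa} = 26.375 − 0.125q_{Largo}.
For Largo: ∂π/∂q_{Largo} = 218 − 2q_{Largo} − q_{Mesa} = 0 ⇒ q_{Largo} = 109 − 0.5q_{Mesa}.
Plugging q_{Largo} into Mesa's best response: q_{Mesa} = 26.375 − 0.125(109 − 0.5q_{Mesa}) ⇒ 0.9375q_{Mesa} = 12.75, so q_{Mesa} = 13.6.
Then q_{Largo} = 109 − 0.5·13.6 = 102.2.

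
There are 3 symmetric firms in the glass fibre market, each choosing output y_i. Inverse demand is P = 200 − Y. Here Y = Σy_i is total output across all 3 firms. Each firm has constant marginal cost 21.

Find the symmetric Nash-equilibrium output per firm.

A representative firm's profit is π_i = y_i(200 − Y) − 21y_i, with Y = y_i + Σ_{j≠i} y_j.
First-order condition: 179 − 2y_i − Σ_{j≠i} y_j = 0.
Imposing symmetry (y_j = y for all j) turns Σ_{j≠i} y_j into 2y, so 179 = 4y and y = 44.75.

44.75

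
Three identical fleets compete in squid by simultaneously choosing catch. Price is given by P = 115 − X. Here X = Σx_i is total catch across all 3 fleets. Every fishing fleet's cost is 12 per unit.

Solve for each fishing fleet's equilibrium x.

25.75

A representative fishing fleet's profit is π_i = x_i(115 − X) − 12x_i, with X = x_i + Σ_{j≠i} x_j.
First-order condition: 103 − 2x_i − Σ_{j≠i} x_j = 0.
With identical fishing fleets, set every x_j = x: then 103 − 2x − 2x = 0, i.e. x = 103/4 = 25.75.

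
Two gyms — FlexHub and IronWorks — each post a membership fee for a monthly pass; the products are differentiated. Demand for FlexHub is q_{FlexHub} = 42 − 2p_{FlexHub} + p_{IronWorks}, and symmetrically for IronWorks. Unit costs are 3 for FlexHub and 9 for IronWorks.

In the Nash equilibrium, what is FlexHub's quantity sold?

27.6

FlexHub's profit: π = (p_{FlexHub} − 3)(42 − 2p_{FlexHub} + p_{IronWorks}).
∂π/∂p_{FlexHub} = 48 − 4p_{FlexHub} + p_{IronWorks} = 0 ⇒ p_{FlexHub} = 12 + 0.25p_{IronWorks}.
Similarly p_{IronWorks} = 15 + 0.25p_{FlexHub}.
Solving the two reaction functions simultaneously: (1 − (0.25)(0.25))p_{FlexHub} = 12 + 0.25·15, so 0.9375p_{FlexHub} = 15.75 and p_{FlexHub} = 16.8.
Then p_{IronWorks} = 15 + 0.25·16.8 = 19.2.
q_{FlexHub} = 42 − 2·16.8 + 19.2 = 27.6.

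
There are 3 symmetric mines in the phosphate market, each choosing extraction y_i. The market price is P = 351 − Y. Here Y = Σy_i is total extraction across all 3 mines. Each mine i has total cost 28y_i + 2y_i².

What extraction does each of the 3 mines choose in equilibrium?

40.375

A representative mine's profit is π_i = y_i(351 − Y) − 28y_i − 2y_i², with Y = y_i + Σ_{j≠i} y_j.
First-order condition: 323 − 6y_i − Σ_{j≠i} y_j = 0.
Imposing symmetry (y_j = y for all j) turns Σ_{j≠i} y_j into 2y, so 323 = 8y and y = 40.375.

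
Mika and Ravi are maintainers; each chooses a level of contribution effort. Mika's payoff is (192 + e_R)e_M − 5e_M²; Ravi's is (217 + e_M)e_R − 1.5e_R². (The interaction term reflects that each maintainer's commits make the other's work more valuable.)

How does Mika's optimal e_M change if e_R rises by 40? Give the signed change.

4

Expanding Mika's payoff: 192e_M + e_Re_M − 5e_M².
∂π/∂e_M = 192 + e_R − 10e_M = 0, so e_M = 19.2 + 0.1e_R.
The reaction-function slope is 0.1, so a 40-unit rise in e_R moves e_M by 0.1 × 40 = 4. Mika's best response rises — the actions are strategic complements.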